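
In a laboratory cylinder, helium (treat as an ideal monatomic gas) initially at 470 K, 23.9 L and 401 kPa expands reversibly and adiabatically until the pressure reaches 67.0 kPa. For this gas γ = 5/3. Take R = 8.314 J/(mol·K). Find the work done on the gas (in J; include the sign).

n = P₁V₁/(RT₁) = 401×23.9/(8.314×470) = 2.45 mol.
Adiabatic: T₂/T₁ = (P₂/P₁)^((γ−1)/γ) ⇒ T₂ = 470×(0.167)^0.400 = 230 K; V₂ = 69.9 L.
ΔU = nCvΔT = 2.45×12.5×(230−470) = -7350 J.
Q = 0 for an adiabatic process, so W = −ΔU = 7350 J.
Work done on the gas = −W_by = -7350 J.

-7350 J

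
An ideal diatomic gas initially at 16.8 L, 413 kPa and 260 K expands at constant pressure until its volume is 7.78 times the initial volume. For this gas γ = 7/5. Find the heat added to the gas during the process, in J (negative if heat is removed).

165000 J

n = P₁V₁/(RT₁) = 413×16.8/(8.314×260) = 3.21 mol.
Isobaric: P stays 413 kPa; V/T = const ⇒ T₂ = 2020 K, V₂ = 131 L.
W = PΔV = 413×(131−16.8) kPa·L = 47000 J.
ΔU = nCvΔT = 3.21×20.8×(2020−260) = 118000 J.
Q = ΔU + W = nCpΔT = 165000 J.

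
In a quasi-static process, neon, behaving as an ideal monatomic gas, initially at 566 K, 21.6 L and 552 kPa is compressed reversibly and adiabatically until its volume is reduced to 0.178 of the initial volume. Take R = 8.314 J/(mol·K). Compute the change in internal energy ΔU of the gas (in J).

n = P₁V₁/(RT₁) = 552×21.6/(8.314×566) = 2.53 mol.
Adiabatic: TV^(γ−1) = const ⇒ T₂ = 566×(5.62)^0.667 = 1790 K; PV^γ = const ⇒ P₂ = 9800 kPa.
For an ideal gas ΔU = nCvΔT with Cv = (3/2)R = 12.5 J/(mol·K).
ΔU = 2.53×12.5×(1790−566) = 38600 J.

38600 J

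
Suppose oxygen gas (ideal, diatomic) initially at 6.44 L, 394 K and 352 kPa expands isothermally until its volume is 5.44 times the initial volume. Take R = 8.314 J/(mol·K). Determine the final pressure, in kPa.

64.7 kPa

Isothermal: T stays 394 K; PV = const ⇒ V₂ = 35.0 L, P₂ = 64.7 kPa.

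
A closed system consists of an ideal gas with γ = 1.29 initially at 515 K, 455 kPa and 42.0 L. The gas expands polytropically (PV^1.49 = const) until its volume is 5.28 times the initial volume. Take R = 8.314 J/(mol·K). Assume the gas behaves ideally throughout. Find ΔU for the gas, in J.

-36700 J

n = P₁V₁/(RT₁) = 455×42.0/(8.314×515) = 4.46 mol.
Polytropic n=1.49: T₂ = T₁(V₁/V₂)^(n−1) = 515×(0.189)^0.49 = 228 K; P₂ = P₁(V₁/V₂)^n = 38.1 kPa.
For an ideal gas ΔU = nCvΔT with Cv = R/(γ−1) = 28.7 J/(mol·K).
ΔU = 4.46×28.7×(228−515) = -36700 J.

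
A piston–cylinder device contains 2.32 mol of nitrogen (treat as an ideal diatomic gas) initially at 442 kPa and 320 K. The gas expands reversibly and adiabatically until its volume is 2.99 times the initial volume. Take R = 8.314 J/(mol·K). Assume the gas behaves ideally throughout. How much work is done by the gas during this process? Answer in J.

5470 J

V₁ = nRT₁/P₁ = 2.32×8.314×320/442 = 14.0 L.
Adiabatic: TV^(γ−1) = const ⇒ T₂ = 320×(0.334)^0.400 = 206 K; PV^γ = const ⇒ P₂ = 95.4 kPa.
ΔU = nCvΔT = 2.32×20.8×(206−320) = -5470 J.
Q = 0 for an adiabatic process, so W = −ΔU = 5470 J.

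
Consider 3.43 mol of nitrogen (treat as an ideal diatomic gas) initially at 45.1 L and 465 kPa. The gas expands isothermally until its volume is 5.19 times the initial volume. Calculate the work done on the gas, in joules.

-34500 J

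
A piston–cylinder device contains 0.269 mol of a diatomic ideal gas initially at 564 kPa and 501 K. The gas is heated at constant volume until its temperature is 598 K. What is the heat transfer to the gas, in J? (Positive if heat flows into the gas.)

542 J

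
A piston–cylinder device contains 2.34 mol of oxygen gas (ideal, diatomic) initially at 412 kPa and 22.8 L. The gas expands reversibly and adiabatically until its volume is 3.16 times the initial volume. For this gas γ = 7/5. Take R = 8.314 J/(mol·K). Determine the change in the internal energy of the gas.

-8660 J

T₁ = P₁V₁/(nR) = 412×22.8/(2.34×8.314) = 483 K.
Adiabatic: TV^(γ−1) = const ⇒ T₂ = 483×(0.316)^0.400 = 305 K; PV^γ = const ⇒ P₂ = 82.3 kPa.
For an ideal gas ΔU = nCvΔT with Cv = (5/2)R = 20.8 J/(mol·K).
ΔU = 2.34×20.8×(305−483) = -8660 J.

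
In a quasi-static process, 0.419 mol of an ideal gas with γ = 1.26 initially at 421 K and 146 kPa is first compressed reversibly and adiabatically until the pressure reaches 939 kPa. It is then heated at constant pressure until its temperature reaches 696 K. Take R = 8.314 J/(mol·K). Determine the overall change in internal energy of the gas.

3680 J

V₁ = nRT₁/P₁ = 0.419×8.314×421/146 = 10.0 L.
Step 1 — Adiabatic: T₂/T₁ = (P₂/P₁)^((γ−1)/γ) ⇒ T₂ = 421×(6.43)^0.206 = 618 K; V₂ = 2.29 L.
ΔU = nCvΔT = 0.419×32.0×(618−421) = 2640 J.
Q = 0 for an adiabatic process, so W = −ΔU = -2640 J.
State after step 1: P = 939 kPa, V = 2.29 L, T = 618 K.
Step 2 — Isobaric: P stays 939 kPa; V/T = const ⇒ T₂ = 696 K, V₂ = 2.58 L.
W = PΔV = 939×(2.58−2.29) kPa·L = 271 J.
ΔU = nCvΔT = 0.419×32.0×(696−618) = 1040 J.
Q = ΔU + W = nCpΔT = 1310 J.
Net over both steps: W = -2370 J, Q = 1310 J, ΔU = 3680 J.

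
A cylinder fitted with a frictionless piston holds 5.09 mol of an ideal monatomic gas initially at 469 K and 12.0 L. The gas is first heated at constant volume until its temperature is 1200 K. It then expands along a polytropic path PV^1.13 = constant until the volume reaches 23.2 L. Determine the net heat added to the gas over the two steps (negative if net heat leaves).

72200 J

P₁ = nRT₁/V₁ = 5.09×8.314×469/12.0 = 1650 kPa.
Step 1 — Isochoric: V stays 12.0 L; P/T = const ⇒ T₂ = 1200 K, P₂ = 4230 kPa.
W = 0 (no volume change).
ΔU = nCvΔT = 5.09×12.5×(1200−469) = 46400 J.
Q = ΔU = 46400 J.
State after step 1: P = 4230 kPa, V = 12.0 L, T = 1200 K.
Step 2 — Polytropic n=1.13: T₂ = T₁(V₁/V₂)^(n−1) = 1200×(0.517)^0.13 = 1100 K; P₂ = P₁(V₁/V₂)^n = 2010 kPa.
W = (P₁V₁−P₂V₂)/(n−1) = (4230×12.0−2010×23.2)/0.13 = 32100 J.
ΔU = nCvΔT = 5.09×12.5×(1100−1200) = -6260 J.
Q = ΔU + W = 25800 J.
Net over both steps: W = 32100 J, Q = 72200 J, ΔU = 40100 J.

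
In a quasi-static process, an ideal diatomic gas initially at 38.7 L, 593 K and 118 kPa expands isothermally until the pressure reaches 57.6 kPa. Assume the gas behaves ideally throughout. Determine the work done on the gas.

-3270 J

n = P₁V₁/(RT₁) = 118×38.7/(8.314×593) = 0.926 mol.
Isothermal: T stays 593 K; PV = const ⇒ V₂ = 79.3 L, P₂ = 57.6 kPa.
W = nRT ln(V₂/V₁) = 0.926×8.314×593×ln(2.05) = 3270 J.
Work done on the gas = −W_by = -3270 J.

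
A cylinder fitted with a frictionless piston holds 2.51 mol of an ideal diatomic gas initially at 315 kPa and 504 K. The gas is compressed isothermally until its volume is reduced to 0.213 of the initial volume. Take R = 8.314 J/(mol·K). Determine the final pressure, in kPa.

1480 kPa

V₁ = nRT₁/P₁ = 2.51×8.314×504/315 = 33.4 L.
Isothermal: T stays 504 K; PV = const ⇒ V₂ = 7.11 L, P₂ = 1480 kPa.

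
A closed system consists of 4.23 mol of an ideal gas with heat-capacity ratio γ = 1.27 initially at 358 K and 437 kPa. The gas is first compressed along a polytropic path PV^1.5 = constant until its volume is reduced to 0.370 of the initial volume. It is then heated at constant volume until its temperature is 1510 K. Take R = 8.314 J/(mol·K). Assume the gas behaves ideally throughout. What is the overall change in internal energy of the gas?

V₁ = nRT₁/P₁ = 4.23×8.314×358/437 = 28.8 L.
Step 1 — Polytropic n=1.5: T₂ = T₁(V₁/V₂)^(n−1) = 358×(2.70)^0.50 = 589 K; P₂ = P₁(V₁/V₂)^n = 1940 kPa.
W = (P₁V₁−P₂V₂)/(n−1) = (437×28.8−1940×10.7)/0.50 = -16200 J.
ΔU = nCvΔT = 4.23×30.8×(589−358) = 30000 J.
Q = ΔU + W = 13800 J.
State after step 1: P = 1940 kPa, V = 10.7 L, T = 589 K.
Step 2 — Isochoric: V stays 10.7 L; P/T = const ⇒ T₂ = 1510 K, P₂ = 4980 kPa.
W = 0 (no volume change).
ΔU = nCvΔT = 4.23×30.8×(1510−589) = 120000 J.
Q = ΔU = 120000 J.
Net over both steps: W = -16200 J, Q = 134000 J, ΔU = 150000 J.

150000 J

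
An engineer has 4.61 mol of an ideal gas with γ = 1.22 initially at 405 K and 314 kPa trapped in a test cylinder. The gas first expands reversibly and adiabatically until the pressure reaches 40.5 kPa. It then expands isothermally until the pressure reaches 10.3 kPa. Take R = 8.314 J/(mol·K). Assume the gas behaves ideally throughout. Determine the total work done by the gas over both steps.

36500 J

V₁ = nRT₁/P₁ = 4.61×8.314×405/314 = 49.4 L.
Step 1 — Adiabatic: T₂/T₁ = (P₂/P₁)^((γ−1)/γ) ⇒ T₂ = 405×(0.129)^0.180 = 280 K; V₂ = 265 L.
ΔU = nCvΔT = 4.61×37.8×(280−405) = -21800 J.
Q = 0 for an adiabatic process, so W = −ΔU = 21800 J.
State after step 1: P = 40.5 kPa, V = 265 L, T = 280 K.
Step 2 — Isothermal: T stays 280 K; PV = const ⇒ V₂ = 1040 L, P₂ = 10.3 kPa.
ΔU = 0 (ideal gas, T constant).
W = nRT ln(V₂/V₁) = 4.61×8.314×280×ln(3.93) = 14700 J.
Q = ΔU + W = 14700 J.
Net over both steps: W = 36500 J, Q = 14700 J, ΔU = -21800 J.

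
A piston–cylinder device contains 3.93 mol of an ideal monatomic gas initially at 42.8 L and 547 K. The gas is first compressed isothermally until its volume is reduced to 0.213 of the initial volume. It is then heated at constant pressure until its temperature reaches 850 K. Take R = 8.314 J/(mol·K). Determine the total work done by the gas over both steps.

P₁ = nRT₁/V₁ = 3.93×8.314×547/42.8 = 418 kPa.
Step 1 — Isothermal: T stays 547 K; PV = const ⇒ V₂ = 9.12 L, P₂ = 1960 kPa.
ΔU = 0 (ideal gas, T constant).
W = nRT ln(V₂/V₁) = 3.93×8.314×547×ln(0.213) = -27600 J.
Q = ΔU + W = -27600 J.
State after step 1: P = 1960 kPa, V = 9.12 L, T = 547 K.
Step 2 — Isobaric: P stays 1960 kPa; V/T = const ⇒ T₂ = 850 K, V₂ = 14.2 L.
W = PΔV = 1960×(14.2−9.12) kPa·L = 9900 J.
ΔU = nCvΔT = 3.93×12.5×(850−547) = 14900 J.
Q = ΔU + W = nCpΔT = 24800 J.
Net over both steps: W = -17700 J, Q = -2890 J, ΔU = 14900 J.

-17700 J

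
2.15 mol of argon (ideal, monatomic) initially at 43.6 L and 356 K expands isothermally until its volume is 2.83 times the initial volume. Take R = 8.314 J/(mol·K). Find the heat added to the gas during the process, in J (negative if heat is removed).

P₁ = nRT₁/V₁ = 2.15×8.314×356/43.6 = 146 kPa.
Isothermal: T stays 356 K; PV = const ⇒ V₂ = 123 L, P₂ = 51.6 kPa.
ΔU = 0 (ideal gas, T constant).
W = nRT ln(V₂/V₁) = 2.15×8.314×356×ln(2.83) = 6620 J.
Q = ΔU + W = 6620 J.

6620 J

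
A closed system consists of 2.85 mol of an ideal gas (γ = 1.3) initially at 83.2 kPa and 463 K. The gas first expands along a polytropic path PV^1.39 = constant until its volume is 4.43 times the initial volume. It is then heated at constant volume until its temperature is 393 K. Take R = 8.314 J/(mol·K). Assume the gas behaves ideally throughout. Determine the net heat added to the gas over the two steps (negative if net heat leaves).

6860 J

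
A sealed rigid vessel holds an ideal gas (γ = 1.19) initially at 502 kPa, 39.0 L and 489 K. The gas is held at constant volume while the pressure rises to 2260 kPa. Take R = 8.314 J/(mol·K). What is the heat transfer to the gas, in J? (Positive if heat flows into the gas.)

n = P₁V₁/(RT₁) = 502×39.0/(8.314×489) = 4.82 mol.
Isochoric: V stays 39.0 L; P/T = const ⇒ T₂ = 2200 K, P₂ = 2260 kPa.
W = 0 (no volume change).
ΔU = nCvΔT = 4.82×43.8×(2200−489) = 361000 J.
Q = ΔU = 361000 J.

361000 J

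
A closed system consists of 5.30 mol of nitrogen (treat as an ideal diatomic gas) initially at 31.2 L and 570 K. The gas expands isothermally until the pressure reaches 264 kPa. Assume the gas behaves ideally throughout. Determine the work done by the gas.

28000 J

P₁ = nRT₁/V₁ = 5.30×8.314×570/31.2 = 805 kPa.
Isothermal: T stays 570 K; PV = const ⇒ V₂ = 95.1 L, P₂ = 264 kPa.
W = nRT ln(V₂/V₁) = 5.30×8.314×570×ln(3.05) = 28000 J.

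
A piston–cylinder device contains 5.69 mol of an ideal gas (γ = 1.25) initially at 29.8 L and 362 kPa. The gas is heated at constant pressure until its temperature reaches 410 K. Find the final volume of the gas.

53.6 L

T₁ = P₁V₁/(nR) = 362×29.8/(5.69×8.314) = 228 K.
Isobaric: P stays 362 kPa; V/T = const ⇒ T₂ = 410 K, V₂ = 53.6 L.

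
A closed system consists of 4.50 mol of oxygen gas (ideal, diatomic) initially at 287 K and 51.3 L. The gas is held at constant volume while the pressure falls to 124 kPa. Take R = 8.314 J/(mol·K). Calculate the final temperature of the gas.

170 K

P₁ = nRT₁/V₁ = 4.50×8.314×287/51.3 = 209 kPa.
Isochoric: V stays 51.3 L; P/T = const ⇒ T₂ = 170 K, P₂ = 124 kPa.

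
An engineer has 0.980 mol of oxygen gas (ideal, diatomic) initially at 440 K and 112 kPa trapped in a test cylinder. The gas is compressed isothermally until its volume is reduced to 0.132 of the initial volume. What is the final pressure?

848 kPa

V₁ = nRT₁/P₁ = 0.980×8.314×440/112 = 32.0 L.
Isothermal: T stays 440 K; PV = const ⇒ V₂ = 4.23 L, P₂ = 848 kPa.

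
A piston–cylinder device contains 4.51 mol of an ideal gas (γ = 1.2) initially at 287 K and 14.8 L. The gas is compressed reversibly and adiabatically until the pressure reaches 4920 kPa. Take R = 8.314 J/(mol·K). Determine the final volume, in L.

P₁ = nRT₁/V₁ = 4.51×8.314×287/14.8 = 727 kPa.
Adiabatic: T₂/T₁ = (P₂/P₁)^((γ−1)/γ) ⇒ T₂ = 287×(6.77)^0.167 = 395 K; V₂ = 3.01 L.

3.01 L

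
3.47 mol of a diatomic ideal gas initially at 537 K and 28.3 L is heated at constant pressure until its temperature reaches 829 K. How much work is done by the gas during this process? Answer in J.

P₁ = nRT₁/V₁ = 3.47×8.314×537/28.3 = 547 kPa.
Isobaric: P stays 547 kPa; V/T = const ⇒ T₂ = 829 K, V₂ = 43.7 L.
W = PΔV = 547×(43.7−28.3) kPa·L = 8420 J.

8420 J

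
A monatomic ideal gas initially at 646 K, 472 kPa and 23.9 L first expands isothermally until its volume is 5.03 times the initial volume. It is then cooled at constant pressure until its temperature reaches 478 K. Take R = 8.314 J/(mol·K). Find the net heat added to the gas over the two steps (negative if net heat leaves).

10900 J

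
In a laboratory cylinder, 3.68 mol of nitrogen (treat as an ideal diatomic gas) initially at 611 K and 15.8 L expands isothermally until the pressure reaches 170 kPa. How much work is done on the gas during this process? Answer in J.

P₁ = nRT₁/V₁ = 3.68×8.314×611/15.8 = 1180 kPa.
Isothermal: T stays 611 K; PV = const ⇒ V₂ = 110 L, P₂ = 170 kPa.
W = nRT ln(V₂/V₁) = 3.68×8.314×611×ln(6.96) = 36300 J.
Work done on the gas = −W_by = -36300 J.

-36300 J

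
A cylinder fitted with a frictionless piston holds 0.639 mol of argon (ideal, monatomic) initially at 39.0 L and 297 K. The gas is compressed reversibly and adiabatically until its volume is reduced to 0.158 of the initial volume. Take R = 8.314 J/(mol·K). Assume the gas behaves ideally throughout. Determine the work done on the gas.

5730 J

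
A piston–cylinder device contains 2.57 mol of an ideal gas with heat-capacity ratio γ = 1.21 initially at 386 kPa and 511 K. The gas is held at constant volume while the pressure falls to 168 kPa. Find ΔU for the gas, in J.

-29400 J

V₁ = nRT₁/P₁ = 2.57×8.314×511/386 = 28.3 L.
Isochoric: V stays 28.3 L; P/T = const ⇒ T₂ = 222 K, P₂ = 168 kPa.
For an ideal gas ΔU = nCvΔT with Cv = R/(γ−1) = 39.6 J/(mol·K).
ΔU = 2.57×39.6×(222−511) = -29400 J.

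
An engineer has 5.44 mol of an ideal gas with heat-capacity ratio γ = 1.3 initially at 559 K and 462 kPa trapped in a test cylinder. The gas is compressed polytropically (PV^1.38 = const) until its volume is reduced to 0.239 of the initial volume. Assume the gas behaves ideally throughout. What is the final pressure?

V₁ = nRT₁/P₁ = 5.44×8.314×559/462 = 54.7 L.
Polytropic n=1.38: T₂ = T₁(V₁/V₂)^(n−1) = 559×(4.18)^0.38 = 963 K; P₂ = P₁(V₁/V₂)^n = 3330 kPa.

3330 kPa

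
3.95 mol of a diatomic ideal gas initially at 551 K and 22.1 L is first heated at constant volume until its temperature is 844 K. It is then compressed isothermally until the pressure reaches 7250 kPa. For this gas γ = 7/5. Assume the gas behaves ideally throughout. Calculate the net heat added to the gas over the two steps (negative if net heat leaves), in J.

-24600 J

P₁ = nRT₁/V₁ = 3.95×8.314×551/22.1 = 819 kPa.
Step 1 — Isochoric: V stays 22.1 L; P/T = const ⇒ T₂ = 844 K, P₂ = 1250 kPa.
W = 0 (no volume change).
ΔU = nCvΔT = 3.95×20.8×(844−551) = 24100 J.
Q = ΔU = 24100 J.
State after step 1: P = 1250 kPa, V = 22.1 L, T = 844 K.
Step 2 — Isothermal: T stays 844 K; PV = const ⇒ V₂ = 3.82 L, P₂ = 7250 kPa.
ΔU = 0 (ideal gas, T constant).
W = nRT ln(V₂/V₁) = 3.95×8.314×844×ln(0.173) = -48600 J.
Q = ΔU + W = -48600 J.
Net over both steps: W = -48600 J, Q = -24600 J, ΔU = 24100 J.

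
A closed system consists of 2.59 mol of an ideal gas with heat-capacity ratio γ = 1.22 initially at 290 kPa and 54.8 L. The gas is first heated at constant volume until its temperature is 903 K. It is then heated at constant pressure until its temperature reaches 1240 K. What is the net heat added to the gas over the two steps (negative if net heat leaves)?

T₁ = P₁V₁/(nR) = 290×54.8/(2.59×8.314) = 738 K.
Step 1 — Isochoric: V stays 54.8 L; P/T = const ⇒ T₂ = 903 K, P₂ = 355 kPa.
W = 0 (no volume change).
ΔU = nCvΔT = 2.59×37.8×(903−738) = 16100 J.
Q = ΔU = 16100 J.
State after step 1: P = 355 kPa, V = 54.8 L, T = 903 K.
Step 2 — Isobaric: P stays 355 kPa; V/T = const ⇒ T₂ = 1240 K, V₂ = 75.3 L.
W = PΔV = 355×(75.3−54.8) kPa·L = 7260 J.
ΔU = nCvΔT = 2.59×37.8×(1240−903) = 33000 J.
Q = ΔU + W = nCpΔT = 40200 J.
Net over both steps: W = 7260 J, Q = 56400 J, ΔU = 49100 J.

56400 J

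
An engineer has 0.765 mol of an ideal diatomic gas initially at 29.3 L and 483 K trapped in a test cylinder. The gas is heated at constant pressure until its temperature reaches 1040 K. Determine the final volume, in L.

63.1 L

P₁ = nRT₁/V₁ = 0.765×8.314×483/29.3 = 105 kPa.
Isobaric: P stays 105 kPa; V/T = const ⇒ T₂ = 1040 K, V₂ = 63.1 L.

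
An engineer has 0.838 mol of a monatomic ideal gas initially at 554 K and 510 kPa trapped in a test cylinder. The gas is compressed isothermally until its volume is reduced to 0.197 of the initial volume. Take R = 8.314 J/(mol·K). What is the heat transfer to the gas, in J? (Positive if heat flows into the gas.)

-6270 J

V₁ = nRT₁/P₁ = 0.838×8.314×554/510 = 7.57 L.
Isothermal: T stays 554 K; PV = const ⇒ V₂ = 1.49 L, P₂ = 2590 kPa.
ΔU = 0 (ideal gas, T constant).
W = nRT ln(V₂/V₁) = 0.838×8.314×554×ln(0.197) = -6270 J.
Q = ΔU + W = -6270 J.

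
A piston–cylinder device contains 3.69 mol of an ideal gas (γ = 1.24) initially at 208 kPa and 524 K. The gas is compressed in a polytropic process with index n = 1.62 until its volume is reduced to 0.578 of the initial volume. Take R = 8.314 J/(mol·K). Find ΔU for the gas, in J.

27100 J

V₁ = nRT₁/P₁ = 3.69×8.314×524/208 = 77.3 L.
Polytropic n=1.62: T₂ = T₁(V₁/V₂)^(n−1) = 524×(1.73)^0.62 = 736 K; P₂ = P₁(V₁/V₂)^n = 506 kPa.
For an ideal gas ΔU = nCvΔT with Cv = R/(γ−1) = 34.6 J/(mol·K).
ΔU = 3.69×34.6×(736−524) = 27100 J.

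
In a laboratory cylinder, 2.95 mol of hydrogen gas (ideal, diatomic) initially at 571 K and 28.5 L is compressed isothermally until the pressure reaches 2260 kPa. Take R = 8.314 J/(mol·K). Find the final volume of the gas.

P₁ = nRT₁/V₁ = 2.95×8.314×571/28.5 = 491 kPa.
Isothermal: T stays 571 K; PV = const ⇒ V₂ = 6.20 L, P₂ = 2260 kPa.

6.20 L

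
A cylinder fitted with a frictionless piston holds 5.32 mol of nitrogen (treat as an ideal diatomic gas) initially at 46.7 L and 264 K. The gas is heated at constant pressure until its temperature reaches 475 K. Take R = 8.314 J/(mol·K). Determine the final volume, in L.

84.0 L

P₁ = nRT₁/V₁ = 5.32×8.314×264/46.7 = 250 kPa.
Isobaric: P stays 250 kPa; V/T = const ⇒ T₂ = 475 K, V₂ = 84.0 L.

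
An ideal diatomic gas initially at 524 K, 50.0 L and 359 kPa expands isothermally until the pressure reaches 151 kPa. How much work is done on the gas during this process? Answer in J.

n = P₁V₁/(RT₁) = 359×50.0/(8.314×524) = 4.12 mol.
Isothermal: T stays 524 K; PV = const ⇒ V₂ = 119 L, P₂ = 151 kPa.
W = nRT ln(V₂/V₁) = 4.12×8.314×524×ln(2.38) = 15500 J.
Work done on the gas = −W_by = -15500 J.

-15500 J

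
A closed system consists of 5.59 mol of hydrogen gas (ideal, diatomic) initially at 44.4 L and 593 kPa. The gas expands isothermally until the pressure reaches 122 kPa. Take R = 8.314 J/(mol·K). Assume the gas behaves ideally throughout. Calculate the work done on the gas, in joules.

-41600 J

T₁ = P₁V₁/(nR) = 593×44.4/(5.59×8.314) = 567 K.
Isothermal: T stays 567 K; PV = const ⇒ V₂ = 216 L, P₂ = 122 kPa.
W = nRT ln(V₂/V₁) = 5.59×8.314×567×ln(4.86) = 41600 J.
Work done on the gas = −W_by = -41600 J.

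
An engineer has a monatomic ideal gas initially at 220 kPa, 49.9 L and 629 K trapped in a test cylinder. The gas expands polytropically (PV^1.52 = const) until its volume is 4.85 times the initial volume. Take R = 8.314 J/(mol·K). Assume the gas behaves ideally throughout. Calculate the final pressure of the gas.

20.0 kPa

Polytropic n=1.52: T₂ = T₁(V₁/V₂)^(n−1) = 629×(0.206)^0.52 = 277 K; P₂ = P₁(V₁/V₂)^n = 20.0 kPa.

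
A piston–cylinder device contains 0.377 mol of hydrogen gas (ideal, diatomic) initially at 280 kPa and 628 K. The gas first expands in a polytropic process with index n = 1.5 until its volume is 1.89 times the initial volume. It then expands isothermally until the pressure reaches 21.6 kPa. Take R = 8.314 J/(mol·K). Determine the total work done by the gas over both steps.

V₁ = nRT₁/P₁ = 0.377×8.314×628/280 = 7.03 L.
Step 1 — Polytropic n=1.5: T₂ = T₁(V₁/V₂)^(n−1) = 628×(0.529)^0.50 = 457 K; P₂ = P₁(V₁/V₂)^n = 108 kPa.
W = (P₁V₁−P₂V₂)/(n−1) = (280×7.03−108×13.3)/0.50 = 1070 J.
ΔU = nCvΔT = 0.377×20.8×(457−628) = -1340 J.
Q = ΔU + W = -268 J.
State after step 1: P = 108 kPa, V = 13.3 L, T = 457 K.
Step 2 — Isothermal: T stays 457 K; PV = const ⇒ V₂ = 66.3 L, P₂ = 21.6 kPa.
ΔU = 0 (ideal gas, T constant).
W = nRT ln(V₂/V₁) = 0.377×8.314×457×ln(4.99) = 2300 J.
Q = ΔU + W = 2300 J.
Net over both steps: W = 3370 J, Q = 2030 J, ΔU = -1340 J.

3370 J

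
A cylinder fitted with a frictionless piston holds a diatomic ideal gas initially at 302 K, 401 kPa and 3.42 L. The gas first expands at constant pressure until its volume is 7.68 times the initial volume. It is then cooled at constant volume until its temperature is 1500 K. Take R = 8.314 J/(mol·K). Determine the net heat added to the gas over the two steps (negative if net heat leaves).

n = P₁V₁/(RT₁) = 401×3.42/(8.314×302) = 0.546 mol.
Step 1 — Isobaric: P stays 401 kPa; V/T = const ⇒ T₂ = 2320 K, V₂ = 26.3 L.
W = PΔV = 401×(26.3−3.42) kPa·L = 9160 J.
ΔU = nCvΔT = 0.546×20.8×(2320−302) = 22900 J.
Q = ΔU + W = nCpΔT = 32100 J.
State after step 1: P = 401 kPa, V = 26.3 L, T = 2320 K.
Step 2 — Isochoric: V stays 26.3 L; P/T = const ⇒ T₂ = 1500 K, P₂ = 259 kPa.
W = 0 (no volume change).
ΔU = nCvΔT = 0.546×20.8×(1500−2320) = -9300 J.
Q = ΔU = -9300 J.
Net over both steps: W = 9160 J, Q = 22800 J, ΔU = 13600 J.

22800 J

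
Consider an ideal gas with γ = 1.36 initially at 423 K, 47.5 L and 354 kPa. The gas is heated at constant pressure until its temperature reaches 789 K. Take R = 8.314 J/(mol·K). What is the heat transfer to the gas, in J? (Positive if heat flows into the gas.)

55000 J

n = P₁V₁/(RT₁) = 354×47.5/(8.314×423) = 4.78 mol.
Isobaric: P stays 354 kPa; V/T = const ⇒ T₂ = 789 K, V₂ = 88.6 L.
W = PΔV = 354×(88.6−47.5) kPa·L = 14500 J.
ΔU = nCvΔT = 4.78×23.1×(789−423) = 40400 J.
Q = ΔU + W = nCpΔT = 55000 J.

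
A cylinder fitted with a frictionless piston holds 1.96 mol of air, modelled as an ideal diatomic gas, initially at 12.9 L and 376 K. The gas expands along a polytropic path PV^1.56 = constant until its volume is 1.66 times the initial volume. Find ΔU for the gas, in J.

-3780 J

P₁ = nRT₁/V₁ = 1.96×8.314×376/12.9 = 475 kPa.
Polytropic n=1.56: T₂ = T₁(V₁/V₂)^(n−1) = 376×(0.602)^0.56 = 283 K; P₂ = P₁(V₁/V₂)^n = 215 kPa.
For an ideal gas ΔU = nCvΔT with Cv = (5/2)R = 20.8 J/(mol·K).
ΔU = 1.96×20.8×(283−376) = -3780 J.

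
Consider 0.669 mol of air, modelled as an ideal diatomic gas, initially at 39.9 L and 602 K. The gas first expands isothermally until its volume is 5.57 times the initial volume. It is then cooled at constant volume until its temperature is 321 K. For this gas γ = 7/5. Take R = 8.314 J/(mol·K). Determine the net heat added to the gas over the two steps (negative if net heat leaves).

P₁ = nRT₁/V₁ = 0.669×8.314×602/39.9 = 83.9 kPa.
Step 1 — Isothermal: T stays 602 K; PV = const ⇒ V₂ = 222 L, P₂ = 15.1 kPa.
ΔU = 0 (ideal gas, T constant).
W = nRT ln(V₂/V₁) = 0.669×8.314×602×ln(5.57) = 5750 J.
Q = ΔU + W = 5750 J.
State after step 1: P = 15.1 kPa, V = 222 L, T = 602 K.
Step 2 — Isochoric: V stays 222 L; P/T = const ⇒ T₂ = 321 K, P₂ = 8.03 kPa.
W = 0 (no volume change).
ΔU = nCvΔT = 0.669×20.8×(321−602) = -3910 J.
Q = ΔU = -3910 J.
Net over both steps: W = 5750 J, Q = 1840 J, ΔU = -3910 J.

1840 J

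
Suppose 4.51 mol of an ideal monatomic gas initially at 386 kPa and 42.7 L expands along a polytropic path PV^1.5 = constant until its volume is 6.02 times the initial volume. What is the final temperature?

179 K

T₁ = P₁V₁/(nR) = 386×42.7/(4.51×8.314) = 440 K.
Polytropic n=1.5: T₂ = T₁(V₁/V₂)^(n−1) = 440×(0.166)^0.50 = 179 K; P₂ = P₁(V₁/V₂)^n = 26.1 kPa.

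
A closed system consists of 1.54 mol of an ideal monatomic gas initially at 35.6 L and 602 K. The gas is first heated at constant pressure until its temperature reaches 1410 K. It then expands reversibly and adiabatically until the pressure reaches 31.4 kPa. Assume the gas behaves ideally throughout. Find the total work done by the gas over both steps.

P₁ = nRT₁/V₁ = 1.54×8.314×602/35.6 = 217 kPa.
Step 1 — Isobaric: P stays 217 kPa; V/T = const ⇒ T₂ = 1410 K, V₂ = 83.4 L.
W = PΔV = 217×(83.4−35.6) kPa·L = 10300 J.
ΔU = nCvΔT = 1.54×12.5×(1410−602) = 15500 J.
Q = ΔU + W = nCpΔT = 25900 J.
State after step 1: P = 217 kPa, V = 83.4 L, T = 1410 K.
Step 2 — Adiabatic: T₂/T₁ = (P₂/P₁)^((γ−1)/γ) ⇒ T₂ = 1410×(0.145)^0.400 = 651 K; V₂ = 266 L.
ΔU = nCvΔT = 1.54×12.5×(651−1410) = -14600 J.
Q = 0 for an adiabatic process, so W = −ΔU = 14600 J.
Net over both steps: W = 24900 J, Q = 25900 J, ΔU = 947 J.

24900 J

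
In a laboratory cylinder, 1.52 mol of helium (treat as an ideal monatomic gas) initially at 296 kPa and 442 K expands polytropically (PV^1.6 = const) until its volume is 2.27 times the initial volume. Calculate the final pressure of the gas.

79.7 kPa

V₁ = nRT₁/P₁ = 1.52×8.314×442/296 = 18.9 L.
Polytropic n=1.6: T₂ = T₁(V₁/V₂)^(n−1) = 442×(0.441)^0.60 = 270 K; P₂ = P₁(V₁/V₂)^n = 79.7 kPa.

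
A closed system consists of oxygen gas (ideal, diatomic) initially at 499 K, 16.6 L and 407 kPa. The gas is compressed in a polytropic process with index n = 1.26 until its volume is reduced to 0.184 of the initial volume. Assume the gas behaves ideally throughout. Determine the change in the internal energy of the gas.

n = P₁V₁/(RT₁) = 407×16.6/(8.314×499) = 1.63 mol.
Polytropic n=1.26: T₂ = T₁(V₁/V₂)^(n−1) = 499×(5.43)^0.26 = 775 K; P₂ = P₁(V₁/V₂)^n = 3430 kPa.
For an ideal gas ΔU = nCvΔT with Cv = (5/2)R = 20.8 J/(mol·K).
ΔU = 1.63×20.8×(775−499) = 9340 J.

9340 J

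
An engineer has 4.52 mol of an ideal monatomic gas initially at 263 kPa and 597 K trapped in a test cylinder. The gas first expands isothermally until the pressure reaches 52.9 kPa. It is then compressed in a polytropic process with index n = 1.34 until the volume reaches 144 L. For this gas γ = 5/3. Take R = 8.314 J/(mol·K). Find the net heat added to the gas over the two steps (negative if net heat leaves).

21600 J

V₁ = nRT₁/P₁ = 4.52×8.314×597/263 = 85.3 L.
Step 1 — Isothermal: T stays 597 K; PV = const ⇒ V₂ = 424 L, P₂ = 52.9 kPa.
ΔU = 0 (ideal gas, T constant).
W = nRT ln(V₂/V₁) = 4.52×8.314×597×ln(4.97) = 36000 J.
Q = ΔU + W = 36000 J.
State after step 1: P = 52.9 kPa, V = 424 L, T = 597 K.
Step 2 — Polytropic n=1.34: T₂ = T₁(V₁/V₂)^(n−1) = 597×(2.95)^0.34 = 862 K; P₂ = P₁(V₁/V₂)^n = 225 kPa.
W = (P₁V₁−P₂V₂)/(n−1) = (52.9×424−225×144)/0.34 = -29300 J.
ΔU = nCvΔT = 4.52×12.5×(862−597) = 14900 J.
Q = ΔU + W = -14300 J.
Net over both steps: W = 6700 J, Q = 21600 J, ΔU = 14900 J.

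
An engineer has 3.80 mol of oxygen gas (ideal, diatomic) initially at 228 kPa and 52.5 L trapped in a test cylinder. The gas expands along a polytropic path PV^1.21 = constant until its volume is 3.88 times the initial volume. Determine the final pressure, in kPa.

T₁ = P₁V₁/(nR) = 228×52.5/(3.80×8.314) = 379 K.
Polytropic n=1.21: T₂ = T₁(V₁/V₂)^(n−1) = 379×(0.258)^0.21 = 285 K; P₂ = P₁(V₁/V₂)^n = 44.2 kPa.

44.2 kPa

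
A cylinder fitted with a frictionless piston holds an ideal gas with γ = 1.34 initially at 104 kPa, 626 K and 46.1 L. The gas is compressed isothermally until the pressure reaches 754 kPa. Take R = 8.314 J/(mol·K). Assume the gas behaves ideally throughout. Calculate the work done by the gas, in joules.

n = P₁V₁/(RT₁) = 104×46.1/(8.314×626) = 0.921 mol.
Isothermal: T stays 626 K; PV = const ⇒ V₂ = 6.36 L, P₂ = 754 kPa.
W = nRT ln(V₂/V₁) = 0.921×8.314×626×ln(0.138) = -9500 J.

-9500 J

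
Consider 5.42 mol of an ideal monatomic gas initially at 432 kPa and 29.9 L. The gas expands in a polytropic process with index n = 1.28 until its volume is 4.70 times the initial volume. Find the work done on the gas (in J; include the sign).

-16200 J

T₁ = P₁V₁/(nR) = 432×29.9/(5.42×8.314) = 287 K.
Polytropic n=1.28: T₂ = T₁(V₁/V₂)^(n−1) = 287×(0.213)^0.28 = 186 K; P₂ = P₁(V₁/V₂)^n = 59.6 kPa.
W = (P₁V₁−P₂V₂)/(n−1) = (432×29.9−59.6×141)/0.28 = 16200 J.
Work done on the gas = −W_by = -16200 J.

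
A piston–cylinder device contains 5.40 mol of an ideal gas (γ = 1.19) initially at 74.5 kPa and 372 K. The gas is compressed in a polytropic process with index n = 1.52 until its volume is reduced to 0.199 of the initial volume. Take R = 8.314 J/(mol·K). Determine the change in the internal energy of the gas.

116000 J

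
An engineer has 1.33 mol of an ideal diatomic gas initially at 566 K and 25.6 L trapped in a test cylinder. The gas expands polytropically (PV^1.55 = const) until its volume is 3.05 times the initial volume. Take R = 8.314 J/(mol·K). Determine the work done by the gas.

5220 J

P₁ = nRT₁/V₁ = 1.33×8.314×566/25.6 = 244 kPa.
Polytropic n=1.55: T₂ = T₁(V₁/V₂)^(n−1) = 566×(0.328)^0.55 = 307 K; P₂ = P₁(V₁/V₂)^n = 43.4 kPa.
W = (P₁V₁−P₂V₂)/(n−1) = (244×25.6−43.4×78.1)/0.55 = 5220 J.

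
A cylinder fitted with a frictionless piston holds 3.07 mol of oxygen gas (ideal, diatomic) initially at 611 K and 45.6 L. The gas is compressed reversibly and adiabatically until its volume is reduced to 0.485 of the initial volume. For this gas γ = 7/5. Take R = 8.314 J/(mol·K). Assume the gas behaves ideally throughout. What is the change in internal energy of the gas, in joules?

13100 J

P₁ = nRT₁/V₁ = 3.07×8.314×611/45.6 = 342 kPa.
Adiabatic: TV^(γ−1) = const ⇒ T₂ = 611×(2.06)^0.400 = 816 K; PV^γ = const ⇒ P₂ = 942 kPa.
For an ideal gas ΔU = nCvΔT with Cv = (5/2)R = 20.8 J/(mol·K).
ΔU = 3.07×20.8×(816−611) = 13100 J.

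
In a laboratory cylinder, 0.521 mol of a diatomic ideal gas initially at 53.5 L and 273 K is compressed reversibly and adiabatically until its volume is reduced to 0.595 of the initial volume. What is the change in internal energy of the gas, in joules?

P₁ = nRT₁/V₁ = 0.521×8.314×273/53.5 = 22.1 kPa.
Adiabatic: TV^(γ−1) = const ⇒ T₂ = 273×(1.68)^0.400 = 336 K; PV^γ = const ⇒ P₂ = 45.7 kPa.
For an ideal gas ΔU = nCvΔT with Cv = (5/2)R = 20.8 J/(mol·K).
ΔU = 0.521×20.8×(336−273) = 682 J.

682 J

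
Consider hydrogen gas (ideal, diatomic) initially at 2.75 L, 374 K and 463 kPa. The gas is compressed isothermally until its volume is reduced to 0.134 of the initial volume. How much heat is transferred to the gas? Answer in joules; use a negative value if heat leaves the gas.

-2560 J

n = P₁V₁/(RT₁) = 463×2.75/(8.314×374) = 0.409 mol.
Isothermal: T stays 374 K; PV = const ⇒ V₂ = 0.369 L, P₂ = 3460 kPa.
ΔU = 0 (ideal gas, T constant).
W = nRT ln(V₂/V₁) = 0.409×8.314×374×ln(0.134) = -2560 J.
Q = ΔU + W = -2560 J.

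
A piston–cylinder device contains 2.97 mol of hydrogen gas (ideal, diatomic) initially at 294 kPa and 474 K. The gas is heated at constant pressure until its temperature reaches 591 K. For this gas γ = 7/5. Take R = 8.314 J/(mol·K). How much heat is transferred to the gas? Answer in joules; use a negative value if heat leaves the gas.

10100 J

V₁ = nRT₁/P₁ = 2.97×8.314×474/294 = 39.8 L.
Isobaric: P stays 294 kPa; V/T = const ⇒ T₂ = 591 K, V₂ = 49.6 L.
W = PΔV = 294×(49.6−39.8) kPa·L = 2890 J.
ΔU = nCvΔT = 2.97×20.8×(591−474) = 7220 J.
Q = ΔU + W = nCpΔT = 10100 J.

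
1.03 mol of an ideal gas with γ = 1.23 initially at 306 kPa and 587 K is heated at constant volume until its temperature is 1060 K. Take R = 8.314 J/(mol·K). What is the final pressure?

V₁ = nRT₁/P₁ = 1.03×8.314×587/306 = 16.4 L.
Isochoric: V stays 16.4 L; P/T = const ⇒ T₂ = 1060 K, P₂ = 553 kPa.

553 kPa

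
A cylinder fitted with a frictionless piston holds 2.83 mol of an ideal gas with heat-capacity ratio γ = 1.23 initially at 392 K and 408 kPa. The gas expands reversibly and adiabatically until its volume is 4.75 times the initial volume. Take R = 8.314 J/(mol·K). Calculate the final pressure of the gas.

V₁ = nRT₁/P₁ = 2.83×8.314×392/408 = 22.6 L.
Adiabatic: TV^(γ−1) = const ⇒ T₂ = 392×(0.211)^0.230 = 274 K; PV^γ = const ⇒ P₂ = 60.0 kPa.

60.0 kPa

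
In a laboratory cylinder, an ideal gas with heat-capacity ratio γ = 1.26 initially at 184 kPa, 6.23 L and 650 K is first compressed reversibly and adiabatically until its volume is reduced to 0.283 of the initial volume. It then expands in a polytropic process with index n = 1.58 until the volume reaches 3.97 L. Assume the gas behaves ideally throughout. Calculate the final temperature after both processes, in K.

n = P₁V₁/(RT₁) = 184×6.23/(8.314×650) = 0.212 mol.
Step 1 — Adiabatic: TV^(γ−1) = const ⇒ T₂ = 650×(3.53)^0.260 = 903 K; PV^γ = const ⇒ P₂ = 903 kPa.
ΔU = nCvΔT = 0.212×32.0×(903−650) = 1710 J.
Q = 0 for an adiabatic process, so W = −ΔU = -1710 J.
State after step 1: P = 903 kPa, V = 1.76 L, T = 903 K.
Step 2 — Polytropic n=1.58: T₂ = T₁(V₁/V₂)^(n−1) = 903×(0.444)^0.58 = 564 K; P₂ = P₁(V₁/V₂)^n = 250 kPa.
W = (P₁V₁−P₂V₂)/(n−1) = (903×1.76−250×3.97)/0.58 = 1030 J.
ΔU = nCvΔT = 0.212×32.0×(564−903) = -2300 J.
Q = ΔU + W = -1270 J.
Net over both steps: W = -682 J, Q = -1270 J, ΔU = -586 J.

564 K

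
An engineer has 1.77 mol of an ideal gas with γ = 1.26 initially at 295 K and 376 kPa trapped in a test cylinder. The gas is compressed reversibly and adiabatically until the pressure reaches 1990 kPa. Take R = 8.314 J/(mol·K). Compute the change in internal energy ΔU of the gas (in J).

6850 J

V₁ = nRT₁/P₁ = 1.77×8.314×295/376 = 11.5 L.
Adiabatic: T₂/T₁ = (P₂/P₁)^((γ−1)/γ) ⇒ T₂ = 295×(5.29)^0.206 = 416 K; V₂ = 3.08 L.
For an ideal gas ΔU = nCvΔT with Cv = R/(γ−1) = 32.0 J/(mol·K).
ΔU = 1.77×32.0×(416−295) = 6850 J.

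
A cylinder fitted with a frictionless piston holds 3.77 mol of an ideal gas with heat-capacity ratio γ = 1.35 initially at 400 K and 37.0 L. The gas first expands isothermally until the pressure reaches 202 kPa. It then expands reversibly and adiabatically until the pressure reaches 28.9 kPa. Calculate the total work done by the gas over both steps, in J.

20700 J

P₁ = nRT₁/V₁ = 3.77×8.314×400/37.0 = 339 kPa.
Step 1 — Isothermal: T stays 400 K; PV = const ⇒ V₂ = 62.1 L, P₂ = 202 kPa.
ΔU = 0 (ideal gas, T constant).
W = nRT ln(V₂/V₁) = 3.77×8.314×400×ln(1.68) = 6490 J.
Q = ΔU + W = 6490 J.
State after step 1: P = 202 kPa, V = 62.1 L, T = 400 K.
Step 2 — Adiabatic: T₂/T₁ = (P₂/P₁)^((γ−1)/γ) ⇒ T₂ = 400×(0.143)^0.259 = 242 K; V₂ = 262 L.
ΔU = nCvΔT = 3.77×23.8×(242−400) = -14200 J.
Q = 0 for an adiabatic process, so W = −ΔU = 14200 J.
Net over both steps: W = 20700 J, Q = 6490 J, ΔU = -14200 J.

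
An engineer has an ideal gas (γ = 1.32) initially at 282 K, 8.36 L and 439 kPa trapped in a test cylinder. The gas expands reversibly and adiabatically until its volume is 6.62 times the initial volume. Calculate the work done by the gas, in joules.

5200 J

n = P₁V₁/(RT₁) = 439×8.36/(8.314×282) = 1.57 mol.
Adiabatic: TV^(γ−1) = const ⇒ T₂ = 282×(0.151)^0.320 = 154 K; PV^γ = const ⇒ P₂ = 36.2 kPa.
ΔU = nCvΔT = 1.57×26.0×(154−282) = -5200 J.
Q = 0 for an adiabatic process, so W = −ΔU = 5200 J.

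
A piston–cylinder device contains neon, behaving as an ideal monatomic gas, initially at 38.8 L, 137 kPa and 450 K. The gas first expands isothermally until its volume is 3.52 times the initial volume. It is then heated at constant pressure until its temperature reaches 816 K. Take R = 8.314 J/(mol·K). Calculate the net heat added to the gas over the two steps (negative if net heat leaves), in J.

n = P₁V₁/(RT₁) = 137×38.8/(8.314×450) = 1.42 mol.
Step 1 — Isothermal: T stays 450 K; PV = const ⇒ V₂ = 137 L, P₂ = 38.9 kPa.
ΔU = 0 (ideal gas, T constant).
W = nRT ln(V₂/V₁) = 1.42×8.314×450×ln(3.52) = 6690 J.
Q = ΔU + W = 6690 J.
State after step 1: P = 38.9 kPa, V = 137 L, T = 450 K.
Step 2 — Isobaric: P stays 38.9 kPa; V/T = const ⇒ T₂ = 816 K, V₂ = 248 L.
W = PΔV = 38.9×(248−137) kPa·L = 4320 J.
ΔU = nCvΔT = 1.42×12.5×(816−450) = 6490 J.
Q = ΔU + W = nCpΔT = 10800 J.
Net over both steps: W = 11000 J, Q = 17500 J, ΔU = 6490 J.

17500 J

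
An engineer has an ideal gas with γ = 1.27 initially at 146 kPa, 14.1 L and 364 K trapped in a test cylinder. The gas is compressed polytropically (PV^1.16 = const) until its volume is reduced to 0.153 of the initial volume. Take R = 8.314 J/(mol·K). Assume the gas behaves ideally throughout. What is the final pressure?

1290 kPa

Polytropic n=1.16: T₂ = T₁(V₁/V₂)^(n−1) = 364×(6.54)^0.16 = 492 K; P₂ = P₁(V₁/V₂)^n = 1290 kPa.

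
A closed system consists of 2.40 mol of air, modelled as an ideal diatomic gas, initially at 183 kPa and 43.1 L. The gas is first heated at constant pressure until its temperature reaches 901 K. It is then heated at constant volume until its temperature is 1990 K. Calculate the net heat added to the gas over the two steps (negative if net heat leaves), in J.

89600 J

T₁ = P₁V₁/(nR) = 183×43.1/(2.40×8.314) = 395 K.
Step 1 — Isobaric: P stays 183 kPa; V/T = const ⇒ T₂ = 901 K, V₂ = 98.2 L.
W = PΔV = 183×(98.2−43.1) kPa·L = 10100 J.
ΔU = nCvΔT = 2.40×20.8×(901−395) = 25200 J.
Q = ΔU + W = nCpΔT = 35300 J.
State after step 1: P = 183 kPa, V = 98.2 L, T = 901 K.
Step 2 — Isochoric: V stays 98.2 L; P/T = const ⇒ T₂ = 1990 K, P₂ = 404 kPa.
W = 0 (no volume change).
ΔU = nCvΔT = 2.40×20.8×(1990−901) = 54300 J.
Q = ΔU = 54300 J.
Net over both steps: W = 10100 J, Q = 89600 J, ΔU = 79600 J.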